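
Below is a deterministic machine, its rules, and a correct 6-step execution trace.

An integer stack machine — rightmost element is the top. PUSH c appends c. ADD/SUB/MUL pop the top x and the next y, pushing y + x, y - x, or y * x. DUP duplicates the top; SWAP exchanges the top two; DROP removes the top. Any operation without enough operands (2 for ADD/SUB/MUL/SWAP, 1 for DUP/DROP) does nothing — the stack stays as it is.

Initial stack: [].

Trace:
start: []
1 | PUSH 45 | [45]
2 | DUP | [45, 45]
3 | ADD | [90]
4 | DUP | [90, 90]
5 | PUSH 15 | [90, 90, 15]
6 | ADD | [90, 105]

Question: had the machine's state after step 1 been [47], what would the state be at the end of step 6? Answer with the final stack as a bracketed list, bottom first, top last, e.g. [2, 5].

[94, 109]

state after step 1 := [47]
2 | DUP | [47, 47]
3 | ADD | [94]
4 | DUP | [94, 94]
5 | PUSH 15 | [94, 94, 15]
6 | ADD | [94, 109]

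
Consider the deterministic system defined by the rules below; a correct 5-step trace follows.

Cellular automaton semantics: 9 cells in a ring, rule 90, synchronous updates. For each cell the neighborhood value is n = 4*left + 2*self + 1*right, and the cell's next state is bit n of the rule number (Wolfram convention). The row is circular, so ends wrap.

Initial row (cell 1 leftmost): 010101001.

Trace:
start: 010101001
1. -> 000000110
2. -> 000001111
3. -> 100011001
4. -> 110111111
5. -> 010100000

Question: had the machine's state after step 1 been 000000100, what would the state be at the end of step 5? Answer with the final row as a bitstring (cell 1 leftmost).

011000000

state after step 1 := 000000100
2. -> 000001010
3. -> 000010001
4. -> 100101010
5. -> 011000000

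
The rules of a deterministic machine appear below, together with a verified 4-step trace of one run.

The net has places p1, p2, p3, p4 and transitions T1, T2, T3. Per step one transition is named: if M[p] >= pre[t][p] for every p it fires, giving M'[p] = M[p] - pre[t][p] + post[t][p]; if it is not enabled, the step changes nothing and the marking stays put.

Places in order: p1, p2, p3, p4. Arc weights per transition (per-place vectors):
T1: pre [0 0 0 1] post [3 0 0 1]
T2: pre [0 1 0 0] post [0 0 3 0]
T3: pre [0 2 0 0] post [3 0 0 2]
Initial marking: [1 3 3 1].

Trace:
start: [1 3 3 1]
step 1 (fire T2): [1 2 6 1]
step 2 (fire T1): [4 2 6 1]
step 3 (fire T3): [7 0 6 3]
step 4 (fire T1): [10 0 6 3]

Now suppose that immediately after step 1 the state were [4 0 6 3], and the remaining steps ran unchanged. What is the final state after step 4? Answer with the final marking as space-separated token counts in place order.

state after step 1 := [4 0 6 3]
step 2 (fire T1): [7 0 6 3]
step 3 (fire T3): [7 0 6 3]
step 4 (fire T1): [10 0 6 3]

10 0 6 3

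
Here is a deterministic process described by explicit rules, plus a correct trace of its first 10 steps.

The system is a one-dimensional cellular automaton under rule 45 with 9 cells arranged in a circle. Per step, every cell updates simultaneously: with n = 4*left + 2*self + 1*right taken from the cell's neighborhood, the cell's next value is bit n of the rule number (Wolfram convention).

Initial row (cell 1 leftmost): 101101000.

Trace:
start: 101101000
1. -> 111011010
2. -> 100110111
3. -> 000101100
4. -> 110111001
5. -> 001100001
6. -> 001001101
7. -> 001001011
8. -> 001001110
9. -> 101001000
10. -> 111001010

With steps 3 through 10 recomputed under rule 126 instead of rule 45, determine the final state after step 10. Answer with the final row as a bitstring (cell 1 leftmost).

(re-executing steps 3..10 under rule 126; state before step 3: 100110111)
3. -> 111111100
4. -> 100000111
5. -> 110001100
6. -> 111011111
7. -> 001110000
8. -> 011011000
9. -> 111111100
10. -> 100000111

100000111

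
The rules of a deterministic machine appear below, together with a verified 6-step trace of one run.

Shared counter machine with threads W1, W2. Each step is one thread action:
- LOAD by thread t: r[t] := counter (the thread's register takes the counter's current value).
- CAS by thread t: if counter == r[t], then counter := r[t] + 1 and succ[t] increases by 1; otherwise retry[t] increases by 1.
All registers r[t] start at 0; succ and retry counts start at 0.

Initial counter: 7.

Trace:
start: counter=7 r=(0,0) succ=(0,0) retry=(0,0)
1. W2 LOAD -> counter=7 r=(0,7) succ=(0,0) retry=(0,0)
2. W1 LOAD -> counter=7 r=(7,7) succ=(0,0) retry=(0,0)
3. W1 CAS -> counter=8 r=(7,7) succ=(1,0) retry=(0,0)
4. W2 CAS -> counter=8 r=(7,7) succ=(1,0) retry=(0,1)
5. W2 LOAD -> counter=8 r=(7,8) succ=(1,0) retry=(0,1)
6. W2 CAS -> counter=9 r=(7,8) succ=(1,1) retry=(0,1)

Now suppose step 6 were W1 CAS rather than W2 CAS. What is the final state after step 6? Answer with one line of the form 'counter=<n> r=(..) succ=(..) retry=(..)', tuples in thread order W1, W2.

(re-executing from step 6 with the substitution; state before step 6: counter=8 r=(7,8) succ=(1,0) retry=(0,1))
6. W1 CAS -> counter=8 r=(7,8) succ=(1,0) retry=(1,1)

counter=8 r=(7,8) succ=(1,0) retry=(1,1)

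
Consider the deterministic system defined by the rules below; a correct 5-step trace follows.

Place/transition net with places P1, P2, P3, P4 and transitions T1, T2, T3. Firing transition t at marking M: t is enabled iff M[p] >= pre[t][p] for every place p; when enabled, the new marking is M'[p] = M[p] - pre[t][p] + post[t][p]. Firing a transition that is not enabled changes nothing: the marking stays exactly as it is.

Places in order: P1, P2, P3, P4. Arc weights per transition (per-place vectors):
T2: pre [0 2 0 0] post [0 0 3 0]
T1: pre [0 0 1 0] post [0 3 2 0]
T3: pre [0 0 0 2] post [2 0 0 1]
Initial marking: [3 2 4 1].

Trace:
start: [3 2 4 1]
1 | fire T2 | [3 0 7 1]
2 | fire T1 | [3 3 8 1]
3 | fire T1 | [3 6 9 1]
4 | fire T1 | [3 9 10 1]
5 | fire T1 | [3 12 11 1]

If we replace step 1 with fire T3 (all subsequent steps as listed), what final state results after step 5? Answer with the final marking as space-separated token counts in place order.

(re-executing from step 1 with the substitution; state before step 1: [3 2 4 1])
1 | fire T3 | [3 2 4 1]
2 | fire T1 | [3 5 5 1]
3 | fire T1 | [3 8 6 1]
4 | fire T1 | [3 11 7 1]
5 | fire T1 | [3 14 8 1]

3 14 8 1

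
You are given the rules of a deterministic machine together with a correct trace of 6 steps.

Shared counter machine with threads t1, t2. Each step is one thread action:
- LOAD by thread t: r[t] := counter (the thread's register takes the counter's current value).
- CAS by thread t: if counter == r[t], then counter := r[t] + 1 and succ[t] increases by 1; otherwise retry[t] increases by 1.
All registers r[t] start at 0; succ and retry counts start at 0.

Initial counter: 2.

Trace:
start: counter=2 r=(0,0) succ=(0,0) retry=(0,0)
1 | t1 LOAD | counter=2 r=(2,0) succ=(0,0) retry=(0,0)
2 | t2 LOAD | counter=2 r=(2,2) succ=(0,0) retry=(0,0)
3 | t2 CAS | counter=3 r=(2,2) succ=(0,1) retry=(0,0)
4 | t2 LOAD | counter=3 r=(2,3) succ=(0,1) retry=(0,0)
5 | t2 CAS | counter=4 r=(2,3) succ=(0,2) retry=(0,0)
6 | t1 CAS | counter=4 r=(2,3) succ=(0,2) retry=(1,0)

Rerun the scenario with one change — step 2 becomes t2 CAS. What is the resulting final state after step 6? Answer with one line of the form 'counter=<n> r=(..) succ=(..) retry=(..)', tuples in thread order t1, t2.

counter=3 r=(2,2) succ=(0,1) retry=(1,2)

(re-executing from step 2 with the substitution; state before step 2: counter=2 r=(2,0) succ=(0,0) retry=(0,0))
2 | t2 CAS | counter=2 r=(2,0) succ=(0,0) retry=(0,1)
3 | t2 CAS | counter=2 r=(2,0) succ=(0,0) retry=(0,2)
4 | t2 LOAD | counter=2 r=(2,2) succ=(0,0) retry=(0,2)
5 | t2 CAS | counter=3 r=(2,2) succ=(0,1) retry=(0,2)
6 | t1 CAS | counter=3 r=(2,2) succ=(0,1) retry=(1,2)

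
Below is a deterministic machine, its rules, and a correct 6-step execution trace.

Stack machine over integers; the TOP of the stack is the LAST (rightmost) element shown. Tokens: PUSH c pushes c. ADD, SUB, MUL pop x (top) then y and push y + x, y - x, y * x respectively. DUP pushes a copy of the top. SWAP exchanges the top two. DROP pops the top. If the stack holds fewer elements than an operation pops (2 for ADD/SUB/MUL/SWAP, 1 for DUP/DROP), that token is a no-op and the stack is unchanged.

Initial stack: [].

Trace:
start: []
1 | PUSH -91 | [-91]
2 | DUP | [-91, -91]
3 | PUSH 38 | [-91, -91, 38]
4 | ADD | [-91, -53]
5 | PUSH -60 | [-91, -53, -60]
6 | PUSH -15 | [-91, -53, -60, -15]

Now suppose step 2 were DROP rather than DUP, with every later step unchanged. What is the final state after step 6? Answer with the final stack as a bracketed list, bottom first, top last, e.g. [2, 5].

(re-executing from step 2 with the substitution; state before step 2: [-91])
2 | DROP | []
3 | PUSH 38 | [38]
4 | ADD | [38]
5 | PUSH -60 | [38, -60]
6 | PUSH -15 | [38, -60, -15]

[38, -60, -15]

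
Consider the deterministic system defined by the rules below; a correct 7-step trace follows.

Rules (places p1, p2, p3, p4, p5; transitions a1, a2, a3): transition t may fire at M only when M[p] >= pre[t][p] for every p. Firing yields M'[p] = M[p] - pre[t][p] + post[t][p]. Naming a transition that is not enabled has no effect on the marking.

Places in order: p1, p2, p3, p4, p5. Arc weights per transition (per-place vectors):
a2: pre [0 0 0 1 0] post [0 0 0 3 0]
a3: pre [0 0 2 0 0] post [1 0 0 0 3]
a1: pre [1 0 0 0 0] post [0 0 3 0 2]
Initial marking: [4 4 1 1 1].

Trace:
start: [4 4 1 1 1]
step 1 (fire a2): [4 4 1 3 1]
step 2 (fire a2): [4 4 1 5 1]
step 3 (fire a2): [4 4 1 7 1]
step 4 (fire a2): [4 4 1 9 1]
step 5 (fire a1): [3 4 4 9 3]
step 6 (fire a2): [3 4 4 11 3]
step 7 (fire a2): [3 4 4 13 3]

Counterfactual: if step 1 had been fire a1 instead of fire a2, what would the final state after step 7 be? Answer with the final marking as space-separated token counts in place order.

(re-executing from step 1 with the substitution; state before step 1: [4 4 1 1 1])
step 1 (fire a1): [3 4 4 1 3]
step 2 (fire a2): [3 4 4 3 3]
step 3 (fire a2): [3 4 4 5 3]
step 4 (fire a2): [3 4 4 7 3]
step 5 (fire a1): [2 4 7 7 5]
step 6 (fire a2): [2 4 7 9 5]
step 7 (fire a2): [2 4 7 11 5]

2 4 7 11 5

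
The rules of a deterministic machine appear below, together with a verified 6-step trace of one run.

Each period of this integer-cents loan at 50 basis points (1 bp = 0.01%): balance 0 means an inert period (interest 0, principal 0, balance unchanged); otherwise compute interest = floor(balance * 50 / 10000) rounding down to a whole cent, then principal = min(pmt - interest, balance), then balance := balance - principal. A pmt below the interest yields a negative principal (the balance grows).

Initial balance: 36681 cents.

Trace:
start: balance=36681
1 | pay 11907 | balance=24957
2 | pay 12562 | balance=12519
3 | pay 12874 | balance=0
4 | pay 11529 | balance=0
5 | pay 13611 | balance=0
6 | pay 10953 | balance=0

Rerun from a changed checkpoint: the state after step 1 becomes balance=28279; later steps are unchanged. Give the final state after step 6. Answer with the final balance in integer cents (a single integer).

state after step 1 := balance=28279
2 | pay 12562 | balance=15858
3 | pay 12874 | balance=3063
4 | pay 11529 | balance=0
5 | pay 13611 | balance=0
6 | pay 10953 | balance=0

0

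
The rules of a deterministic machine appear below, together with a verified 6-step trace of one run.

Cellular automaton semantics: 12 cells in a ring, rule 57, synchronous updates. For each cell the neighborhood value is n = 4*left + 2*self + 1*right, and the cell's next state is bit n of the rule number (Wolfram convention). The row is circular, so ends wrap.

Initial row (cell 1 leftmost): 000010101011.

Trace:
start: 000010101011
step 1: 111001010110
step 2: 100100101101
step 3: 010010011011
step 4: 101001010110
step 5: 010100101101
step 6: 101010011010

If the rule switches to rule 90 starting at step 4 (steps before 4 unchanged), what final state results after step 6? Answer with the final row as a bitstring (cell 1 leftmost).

000100110010

(re-executing steps 4..6 under rule 90; state before step 4: 010010011011)
step 4: 001101111011
step 5: 111101001011
step 6: 000100110010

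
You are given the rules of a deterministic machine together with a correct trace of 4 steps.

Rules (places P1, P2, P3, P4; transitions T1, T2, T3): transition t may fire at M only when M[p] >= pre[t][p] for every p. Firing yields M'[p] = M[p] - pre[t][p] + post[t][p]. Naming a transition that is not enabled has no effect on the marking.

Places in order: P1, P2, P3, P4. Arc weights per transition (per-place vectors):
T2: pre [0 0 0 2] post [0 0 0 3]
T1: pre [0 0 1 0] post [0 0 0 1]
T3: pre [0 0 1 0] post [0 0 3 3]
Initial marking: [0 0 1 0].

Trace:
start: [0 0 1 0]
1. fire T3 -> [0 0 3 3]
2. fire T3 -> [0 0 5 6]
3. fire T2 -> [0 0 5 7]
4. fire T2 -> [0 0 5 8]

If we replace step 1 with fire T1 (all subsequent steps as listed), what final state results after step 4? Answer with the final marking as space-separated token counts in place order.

0 0 0 1

(re-executing from step 1 with the substitution; state before step 1: [0 0 1 0])
1. fire T1 -> [0 0 0 1]
2. fire T3 -> [0 0 0 1]
3. fire T2 -> [0 0 0 1]
4. fire T2 -> [0 0 0 1]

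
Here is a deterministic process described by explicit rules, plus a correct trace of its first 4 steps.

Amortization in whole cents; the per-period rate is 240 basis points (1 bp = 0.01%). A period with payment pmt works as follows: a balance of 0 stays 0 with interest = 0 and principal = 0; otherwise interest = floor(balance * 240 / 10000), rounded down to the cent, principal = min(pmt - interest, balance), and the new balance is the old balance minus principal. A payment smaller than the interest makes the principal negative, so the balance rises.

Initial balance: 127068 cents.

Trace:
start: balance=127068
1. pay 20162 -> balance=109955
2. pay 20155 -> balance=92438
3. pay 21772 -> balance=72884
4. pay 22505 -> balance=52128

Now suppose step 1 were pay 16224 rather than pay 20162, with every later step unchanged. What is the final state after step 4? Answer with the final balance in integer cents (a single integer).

56357

(re-executing from step 1 with the substitution; state before step 1: balance=127068)
1. pay 16224 -> balance=113893
2. pay 20155 -> balance=96471
3. pay 21772 -> balance=77014
4. pay 22505 -> balance=56357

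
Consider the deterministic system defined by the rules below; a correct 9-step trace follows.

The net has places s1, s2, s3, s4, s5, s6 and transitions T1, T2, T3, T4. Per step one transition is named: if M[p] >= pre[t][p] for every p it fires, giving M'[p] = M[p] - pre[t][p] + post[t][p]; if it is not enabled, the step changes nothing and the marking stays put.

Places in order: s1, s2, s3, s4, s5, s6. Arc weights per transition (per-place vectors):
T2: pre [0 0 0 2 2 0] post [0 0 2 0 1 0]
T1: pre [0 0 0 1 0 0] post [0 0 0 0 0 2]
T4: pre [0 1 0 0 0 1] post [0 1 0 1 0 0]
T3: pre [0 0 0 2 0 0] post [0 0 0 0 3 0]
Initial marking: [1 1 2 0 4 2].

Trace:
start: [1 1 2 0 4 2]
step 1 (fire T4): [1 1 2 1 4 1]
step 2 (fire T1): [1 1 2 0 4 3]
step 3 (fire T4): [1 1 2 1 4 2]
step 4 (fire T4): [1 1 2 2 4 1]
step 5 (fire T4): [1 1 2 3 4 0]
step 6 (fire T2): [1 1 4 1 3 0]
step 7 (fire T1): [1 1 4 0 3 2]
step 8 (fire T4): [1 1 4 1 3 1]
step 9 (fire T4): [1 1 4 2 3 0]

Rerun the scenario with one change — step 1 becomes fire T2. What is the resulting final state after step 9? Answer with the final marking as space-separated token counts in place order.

(re-executing from step 1 with the substitution; state before step 1: [1 1 2 0 4 2])
step 1 (fire T2): [1 1 2 0 4 2]
step 2 (fire T1): [1 1 2 0 4 2]
step 3 (fire T4): [1 1 2 1 4 1]
step 4 (fire T4): [1 1 2 2 4 0]
step 5 (fire T4): [1 1 2 2 4 0]
step 6 (fire T2): [1 1 4 0 3 0]
step 7 (fire T1): [1 1 4 0 3 0]
step 8 (fire T4): [1 1 4 0 3 0]
step 9 (fire T4): [1 1 4 0 3 0]

1 1 4 0 3 0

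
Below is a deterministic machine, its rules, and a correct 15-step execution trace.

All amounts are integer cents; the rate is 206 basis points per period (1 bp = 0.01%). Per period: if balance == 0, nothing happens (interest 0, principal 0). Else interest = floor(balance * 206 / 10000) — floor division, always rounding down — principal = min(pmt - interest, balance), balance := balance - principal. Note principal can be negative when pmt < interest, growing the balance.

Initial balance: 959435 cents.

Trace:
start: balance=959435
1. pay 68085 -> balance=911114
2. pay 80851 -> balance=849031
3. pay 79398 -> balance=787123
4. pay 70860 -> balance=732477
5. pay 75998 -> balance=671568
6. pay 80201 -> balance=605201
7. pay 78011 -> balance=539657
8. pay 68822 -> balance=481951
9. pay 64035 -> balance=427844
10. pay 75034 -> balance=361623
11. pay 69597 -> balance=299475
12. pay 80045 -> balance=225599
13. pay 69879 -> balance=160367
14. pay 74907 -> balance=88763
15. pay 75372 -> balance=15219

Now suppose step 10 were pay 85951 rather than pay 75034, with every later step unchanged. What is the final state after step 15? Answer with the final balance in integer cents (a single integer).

(re-executing from step 10 with the substitution; state before step 10: balance=427844)
10. pay 85951 -> balance=350706
11. pay 69597 -> balance=288333
12. pay 80045 -> balance=214227
13. pay 69879 -> balance=148761
14. pay 74907 -> balance=76918
15. pay 75372 -> balance=3130

3130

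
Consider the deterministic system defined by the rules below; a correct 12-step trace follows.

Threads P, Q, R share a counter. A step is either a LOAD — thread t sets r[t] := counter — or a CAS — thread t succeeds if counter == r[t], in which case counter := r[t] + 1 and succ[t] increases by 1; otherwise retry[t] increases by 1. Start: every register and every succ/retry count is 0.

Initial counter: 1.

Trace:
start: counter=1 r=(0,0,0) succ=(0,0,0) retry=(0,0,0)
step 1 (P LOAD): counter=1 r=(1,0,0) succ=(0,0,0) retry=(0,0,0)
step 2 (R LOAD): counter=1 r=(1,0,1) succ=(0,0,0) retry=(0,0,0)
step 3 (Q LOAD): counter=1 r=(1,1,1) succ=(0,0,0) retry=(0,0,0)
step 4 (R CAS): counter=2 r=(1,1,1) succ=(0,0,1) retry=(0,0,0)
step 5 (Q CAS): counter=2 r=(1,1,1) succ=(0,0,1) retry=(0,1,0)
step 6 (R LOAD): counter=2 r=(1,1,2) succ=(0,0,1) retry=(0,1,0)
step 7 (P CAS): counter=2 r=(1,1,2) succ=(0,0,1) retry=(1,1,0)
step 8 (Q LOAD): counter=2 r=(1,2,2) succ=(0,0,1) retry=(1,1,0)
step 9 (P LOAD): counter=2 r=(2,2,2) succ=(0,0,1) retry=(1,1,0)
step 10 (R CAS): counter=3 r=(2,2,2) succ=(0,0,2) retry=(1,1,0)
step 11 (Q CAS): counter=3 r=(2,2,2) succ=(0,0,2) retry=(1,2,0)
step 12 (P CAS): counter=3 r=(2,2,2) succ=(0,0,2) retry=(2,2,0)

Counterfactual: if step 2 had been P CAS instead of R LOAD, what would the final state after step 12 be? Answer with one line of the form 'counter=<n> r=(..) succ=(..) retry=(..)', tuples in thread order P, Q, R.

(re-executing from step 2 with the substitution; state before step 2: counter=1 r=(1,0,0) succ=(0,0,0) retry=(0,0,0))
step 2 (P CAS): counter=2 r=(1,0,0) succ=(1,0,0) retry=(0,0,0)
step 3 (Q LOAD): counter=2 r=(1,2,0) succ=(1,0,0) retry=(0,0,0)
step 4 (R CAS): counter=2 r=(1,2,0) succ=(1,0,0) retry=(0,0,1)
step 5 (Q CAS): counter=3 r=(1,2,0) succ=(1,1,0) retry=(0,0,1)
step 6 (R LOAD): counter=3 r=(1,2,3) succ=(1,1,0) retry=(0,0,1)
step 7 (P CAS): counter=3 r=(1,2,3) succ=(1,1,0) retry=(1,0,1)
step 8 (Q LOAD): counter=3 r=(1,3,3) succ=(1,1,0) retry=(1,0,1)
step 9 (P LOAD): counter=3 r=(3,3,3) succ=(1,1,0) retry=(1,0,1)
step 10 (R CAS): counter=4 r=(3,3,3) succ=(1,1,1) retry=(1,0,1)
step 11 (Q CAS): counter=4 r=(3,3,3) succ=(1,1,1) retry=(1,1,1)
step 12 (P CAS): counter=4 r=(3,3,3) succ=(1,1,1) retry=(2,1,1)

counter=4 r=(3,3,3) succ=(1,1,1) retry=(2,1,1)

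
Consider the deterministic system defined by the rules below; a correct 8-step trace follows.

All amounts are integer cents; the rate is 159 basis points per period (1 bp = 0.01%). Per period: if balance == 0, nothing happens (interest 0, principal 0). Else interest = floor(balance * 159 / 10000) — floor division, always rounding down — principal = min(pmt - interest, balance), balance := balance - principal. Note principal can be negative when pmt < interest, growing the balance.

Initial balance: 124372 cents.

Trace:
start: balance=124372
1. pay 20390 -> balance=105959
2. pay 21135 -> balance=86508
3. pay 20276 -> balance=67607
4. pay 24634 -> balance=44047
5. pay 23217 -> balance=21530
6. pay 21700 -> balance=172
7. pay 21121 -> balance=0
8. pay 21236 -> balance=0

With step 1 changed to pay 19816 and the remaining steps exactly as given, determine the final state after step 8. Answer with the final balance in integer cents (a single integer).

(re-executing from step 1 with the substitution; state before step 1: balance=124372)
1. pay 19816 -> balance=106533
2. pay 21135 -> balance=87091
3. pay 20276 -> balance=68199
4. pay 24634 -> balance=44649
5. pay 23217 -> balance=22141
6. pay 21700 -> balance=793
7. pay 21121 -> balance=0
8. pay 21236 -> balance=0

0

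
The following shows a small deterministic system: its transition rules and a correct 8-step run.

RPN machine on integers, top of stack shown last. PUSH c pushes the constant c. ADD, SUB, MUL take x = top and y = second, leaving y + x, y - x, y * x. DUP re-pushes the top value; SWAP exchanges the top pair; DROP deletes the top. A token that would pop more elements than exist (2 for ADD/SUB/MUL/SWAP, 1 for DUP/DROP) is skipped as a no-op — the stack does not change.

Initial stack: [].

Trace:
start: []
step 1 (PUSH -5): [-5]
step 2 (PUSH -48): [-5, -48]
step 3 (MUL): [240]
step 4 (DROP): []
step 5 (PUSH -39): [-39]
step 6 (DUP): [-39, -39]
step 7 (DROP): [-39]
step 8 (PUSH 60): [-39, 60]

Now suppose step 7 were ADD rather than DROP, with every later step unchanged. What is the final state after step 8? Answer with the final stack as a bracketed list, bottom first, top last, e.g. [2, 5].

[-78, 60]

(re-executing from step 7 with the substitution; state before step 7: [-39, -39])
step 7 (ADD): [-78]
step 8 (PUSH 60): [-78, 60]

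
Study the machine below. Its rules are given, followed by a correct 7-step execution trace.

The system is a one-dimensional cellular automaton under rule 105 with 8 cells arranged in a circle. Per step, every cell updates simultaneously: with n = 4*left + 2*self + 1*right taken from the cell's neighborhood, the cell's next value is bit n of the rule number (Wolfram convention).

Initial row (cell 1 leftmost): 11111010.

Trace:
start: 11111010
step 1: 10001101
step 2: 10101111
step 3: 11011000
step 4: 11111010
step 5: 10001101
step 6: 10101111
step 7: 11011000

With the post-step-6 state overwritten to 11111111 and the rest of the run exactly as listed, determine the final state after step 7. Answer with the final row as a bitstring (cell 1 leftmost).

00000000

state after step 6 := 11111111
step 7: 00000000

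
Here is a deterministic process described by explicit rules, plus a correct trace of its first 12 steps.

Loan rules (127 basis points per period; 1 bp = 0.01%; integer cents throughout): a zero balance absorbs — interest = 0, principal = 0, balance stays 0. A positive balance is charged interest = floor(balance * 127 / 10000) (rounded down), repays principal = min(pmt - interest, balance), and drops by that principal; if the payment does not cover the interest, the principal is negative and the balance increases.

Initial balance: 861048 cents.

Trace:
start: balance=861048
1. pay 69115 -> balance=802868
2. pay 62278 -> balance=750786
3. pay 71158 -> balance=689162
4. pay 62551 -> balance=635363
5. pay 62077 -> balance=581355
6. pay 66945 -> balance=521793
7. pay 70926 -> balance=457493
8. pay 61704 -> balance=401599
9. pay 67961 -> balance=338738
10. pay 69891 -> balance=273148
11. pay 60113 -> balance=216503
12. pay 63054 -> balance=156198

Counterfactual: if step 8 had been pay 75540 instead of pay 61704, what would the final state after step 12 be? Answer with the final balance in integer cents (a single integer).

141647

(re-executing from step 8 with the substitution; state before step 8: balance=457493)
8. pay 75540 -> balance=387763
9. pay 67961 -> balance=324726
10. pay 69891 -> balance=258959
11. pay 60113 -> balance=202134
12. pay 63054 -> balance=141647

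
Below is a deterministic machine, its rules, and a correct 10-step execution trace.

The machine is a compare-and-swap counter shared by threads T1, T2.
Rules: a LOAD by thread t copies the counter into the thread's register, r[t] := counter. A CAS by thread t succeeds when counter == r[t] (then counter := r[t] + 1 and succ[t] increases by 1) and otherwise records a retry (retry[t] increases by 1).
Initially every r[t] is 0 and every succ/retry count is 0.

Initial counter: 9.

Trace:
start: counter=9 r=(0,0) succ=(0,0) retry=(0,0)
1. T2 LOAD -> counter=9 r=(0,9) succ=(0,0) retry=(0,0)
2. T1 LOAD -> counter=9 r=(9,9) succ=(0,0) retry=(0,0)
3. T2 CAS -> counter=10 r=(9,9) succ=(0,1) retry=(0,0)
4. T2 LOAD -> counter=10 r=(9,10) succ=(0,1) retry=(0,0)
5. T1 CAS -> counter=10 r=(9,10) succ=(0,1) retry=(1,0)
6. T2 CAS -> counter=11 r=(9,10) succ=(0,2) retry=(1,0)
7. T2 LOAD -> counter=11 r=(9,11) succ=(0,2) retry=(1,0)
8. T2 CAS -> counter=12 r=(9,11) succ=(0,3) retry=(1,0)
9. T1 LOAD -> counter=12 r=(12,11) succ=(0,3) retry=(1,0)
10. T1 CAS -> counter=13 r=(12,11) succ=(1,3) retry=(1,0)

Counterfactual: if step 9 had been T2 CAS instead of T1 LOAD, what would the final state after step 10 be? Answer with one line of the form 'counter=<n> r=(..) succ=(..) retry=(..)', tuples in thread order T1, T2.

counter=12 r=(9,11) succ=(0,3) retry=(2,1)

(re-executing from step 9 with the substitution; state before step 9: counter=12 r=(9,11) succ=(0,3) retry=(1,0))
9. T2 CAS -> counter=12 r=(9,11) succ=(0,3) retry=(1,1)
10. T1 CAS -> counter=12 r=(9,11) succ=(0,3) retry=(2,1)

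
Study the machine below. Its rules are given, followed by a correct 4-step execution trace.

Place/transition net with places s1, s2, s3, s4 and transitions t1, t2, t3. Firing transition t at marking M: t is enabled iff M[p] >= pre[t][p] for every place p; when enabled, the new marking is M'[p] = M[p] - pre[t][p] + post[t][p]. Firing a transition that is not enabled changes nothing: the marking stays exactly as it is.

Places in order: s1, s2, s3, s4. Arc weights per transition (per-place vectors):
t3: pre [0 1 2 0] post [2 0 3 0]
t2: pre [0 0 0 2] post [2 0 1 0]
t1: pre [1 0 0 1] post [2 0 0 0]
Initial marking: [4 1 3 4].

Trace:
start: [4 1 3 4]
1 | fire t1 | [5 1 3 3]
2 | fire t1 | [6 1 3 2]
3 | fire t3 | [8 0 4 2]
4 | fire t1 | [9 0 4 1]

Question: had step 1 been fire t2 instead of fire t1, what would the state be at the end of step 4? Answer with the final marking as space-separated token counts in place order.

10 0 5 0

(re-executing from step 1 with the substitution; state before step 1: [4 1 3 4])
1 | fire t2 | [6 1 4 2]
2 | fire t1 | [7 1 4 1]
3 | fire t3 | [9 0 5 1]
4 | fire t1 | [10 0 5 0]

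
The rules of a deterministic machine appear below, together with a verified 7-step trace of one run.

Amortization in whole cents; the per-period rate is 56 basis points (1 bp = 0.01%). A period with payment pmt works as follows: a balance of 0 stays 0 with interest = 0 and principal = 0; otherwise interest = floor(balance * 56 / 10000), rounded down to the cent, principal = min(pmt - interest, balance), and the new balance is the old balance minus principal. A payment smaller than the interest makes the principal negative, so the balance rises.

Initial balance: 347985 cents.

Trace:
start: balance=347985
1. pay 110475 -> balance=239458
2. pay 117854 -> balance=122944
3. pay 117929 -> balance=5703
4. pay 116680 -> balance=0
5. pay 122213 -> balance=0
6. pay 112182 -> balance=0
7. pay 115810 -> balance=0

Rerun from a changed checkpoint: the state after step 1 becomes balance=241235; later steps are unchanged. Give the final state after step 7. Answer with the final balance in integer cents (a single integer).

state after step 1 := balance=241235
2. pay 117854 -> balance=124731
3. pay 117929 -> balance=7500
4. pay 116680 -> balance=0
5. pay 122213 -> balance=0
6. pay 112182 -> balance=0
7. pay 115810 -> balance=0

0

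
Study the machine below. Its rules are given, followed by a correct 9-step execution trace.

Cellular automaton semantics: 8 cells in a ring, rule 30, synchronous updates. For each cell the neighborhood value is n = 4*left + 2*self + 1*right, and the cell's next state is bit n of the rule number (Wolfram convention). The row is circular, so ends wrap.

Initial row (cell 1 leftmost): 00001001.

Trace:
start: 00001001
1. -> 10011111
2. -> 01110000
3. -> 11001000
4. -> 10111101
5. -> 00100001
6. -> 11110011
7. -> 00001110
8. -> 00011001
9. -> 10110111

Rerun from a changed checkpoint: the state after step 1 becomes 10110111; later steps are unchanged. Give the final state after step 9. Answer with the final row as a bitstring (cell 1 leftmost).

state after step 1 := 10110111
2. -> 00100100
3. -> 01111110
4. -> 11000001
5. -> 00100011
6. -> 11110110
7. -> 10000100
8. -> 11001111
9. -> 00111000

00111000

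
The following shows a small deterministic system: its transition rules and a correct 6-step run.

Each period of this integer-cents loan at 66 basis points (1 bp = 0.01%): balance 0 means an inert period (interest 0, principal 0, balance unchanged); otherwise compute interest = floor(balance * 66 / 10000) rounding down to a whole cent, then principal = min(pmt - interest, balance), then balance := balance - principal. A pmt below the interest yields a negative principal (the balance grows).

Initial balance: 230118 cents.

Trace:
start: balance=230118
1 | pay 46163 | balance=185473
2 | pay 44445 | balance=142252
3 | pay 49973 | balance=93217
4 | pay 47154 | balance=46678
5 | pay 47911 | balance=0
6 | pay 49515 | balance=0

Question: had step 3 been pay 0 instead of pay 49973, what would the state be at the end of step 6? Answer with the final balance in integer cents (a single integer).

523

(re-executing from step 3 with the substitution; state before step 3: balance=142252)
3 | pay 0 | balance=143190
4 | pay 47154 | balance=96981
5 | pay 47911 | balance=49710
6 | pay 49515 | balance=523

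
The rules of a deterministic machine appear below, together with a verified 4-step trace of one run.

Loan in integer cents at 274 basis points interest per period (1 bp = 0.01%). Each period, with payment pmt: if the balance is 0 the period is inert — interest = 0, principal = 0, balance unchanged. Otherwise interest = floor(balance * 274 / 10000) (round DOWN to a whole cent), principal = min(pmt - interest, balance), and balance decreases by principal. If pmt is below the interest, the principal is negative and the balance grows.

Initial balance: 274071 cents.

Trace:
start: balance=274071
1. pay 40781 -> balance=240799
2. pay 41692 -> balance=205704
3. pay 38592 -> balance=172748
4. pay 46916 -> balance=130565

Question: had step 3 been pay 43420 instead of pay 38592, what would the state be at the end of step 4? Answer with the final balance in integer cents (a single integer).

125605

(re-executing from step 3 with the substitution; state before step 3: balance=205704)
3. pay 43420 -> balance=167920
4. pay 46916 -> balance=125605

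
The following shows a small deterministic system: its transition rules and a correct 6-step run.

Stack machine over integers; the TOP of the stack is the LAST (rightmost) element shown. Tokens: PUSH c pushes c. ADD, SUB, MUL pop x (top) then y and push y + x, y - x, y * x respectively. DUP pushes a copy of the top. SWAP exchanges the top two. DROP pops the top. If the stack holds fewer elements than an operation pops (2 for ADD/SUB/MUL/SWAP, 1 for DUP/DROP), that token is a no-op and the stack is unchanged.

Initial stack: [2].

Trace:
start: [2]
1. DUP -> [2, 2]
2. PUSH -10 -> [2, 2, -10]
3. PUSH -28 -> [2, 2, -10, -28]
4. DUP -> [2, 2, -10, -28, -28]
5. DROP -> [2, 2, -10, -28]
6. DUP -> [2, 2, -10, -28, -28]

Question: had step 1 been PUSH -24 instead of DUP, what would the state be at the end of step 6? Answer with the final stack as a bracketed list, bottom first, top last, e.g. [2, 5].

[2, -24, -10, -28, -28]

(re-executing from step 1 with the substitution; state before step 1: [2])
1. PUSH -24 -> [2, -24]
2. PUSH -10 -> [2, -24, -10]
3. PUSH -28 -> [2, -24, -10, -28]
4. DUP -> [2, -24, -10, -28, -28]
5. DROP -> [2, -24, -10, -28]
6. DUP -> [2, -24, -10, -28, -28]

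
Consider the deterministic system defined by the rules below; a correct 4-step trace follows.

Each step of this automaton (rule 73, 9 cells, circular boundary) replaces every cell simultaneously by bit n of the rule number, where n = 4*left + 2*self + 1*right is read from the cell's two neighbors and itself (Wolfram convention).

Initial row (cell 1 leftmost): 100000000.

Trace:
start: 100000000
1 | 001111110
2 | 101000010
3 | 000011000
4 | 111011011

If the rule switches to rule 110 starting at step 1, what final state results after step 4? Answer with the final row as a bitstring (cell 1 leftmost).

(re-executing steps 1..4 under rule 110; state before step 1: 100000000)
1 | 100000001
2 | 100000011
3 | 100000110
4 | 100001111

100001111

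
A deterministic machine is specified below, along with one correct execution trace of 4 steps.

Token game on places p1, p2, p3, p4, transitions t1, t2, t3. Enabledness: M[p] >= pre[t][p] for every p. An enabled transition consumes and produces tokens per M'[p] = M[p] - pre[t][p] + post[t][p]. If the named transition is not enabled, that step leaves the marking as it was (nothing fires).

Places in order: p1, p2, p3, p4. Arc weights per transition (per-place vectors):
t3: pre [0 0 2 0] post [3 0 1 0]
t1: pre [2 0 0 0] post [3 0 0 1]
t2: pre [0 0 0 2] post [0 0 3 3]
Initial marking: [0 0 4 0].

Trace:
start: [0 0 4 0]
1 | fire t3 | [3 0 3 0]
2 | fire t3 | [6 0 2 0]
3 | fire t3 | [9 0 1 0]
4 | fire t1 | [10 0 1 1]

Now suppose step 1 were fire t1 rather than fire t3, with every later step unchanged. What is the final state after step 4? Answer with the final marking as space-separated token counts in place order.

7 0 2 1

(re-executing from step 1 with the substitution; state before step 1: [0 0 4 0])
1 | fire t1 | [0 0 4 0]
2 | fire t3 | [3 0 3 0]
3 | fire t3 | [6 0 2 0]
4 | fire t1 | [7 0 2 1]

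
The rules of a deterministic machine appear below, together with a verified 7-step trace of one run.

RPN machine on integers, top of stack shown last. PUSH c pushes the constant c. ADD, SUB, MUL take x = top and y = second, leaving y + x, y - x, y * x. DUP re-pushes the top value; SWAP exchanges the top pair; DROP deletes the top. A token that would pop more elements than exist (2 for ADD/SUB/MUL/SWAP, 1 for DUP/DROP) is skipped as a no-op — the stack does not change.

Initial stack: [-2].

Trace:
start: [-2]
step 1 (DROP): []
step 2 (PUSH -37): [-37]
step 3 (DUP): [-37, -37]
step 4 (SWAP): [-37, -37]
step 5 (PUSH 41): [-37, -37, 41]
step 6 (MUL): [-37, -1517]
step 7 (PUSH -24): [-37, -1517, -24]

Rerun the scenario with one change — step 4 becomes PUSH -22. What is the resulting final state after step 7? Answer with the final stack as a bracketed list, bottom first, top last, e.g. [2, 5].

[-37, -37, -902, -24]

(re-executing from step 4 with the substitution; state before step 4: [-37, -37])
step 4 (PUSH -22): [-37, -37, -22]
step 5 (PUSH 41): [-37, -37, -22, 41]
step 6 (MUL): [-37, -37, -902]
step 7 (PUSH -24): [-37, -37, -902, -24]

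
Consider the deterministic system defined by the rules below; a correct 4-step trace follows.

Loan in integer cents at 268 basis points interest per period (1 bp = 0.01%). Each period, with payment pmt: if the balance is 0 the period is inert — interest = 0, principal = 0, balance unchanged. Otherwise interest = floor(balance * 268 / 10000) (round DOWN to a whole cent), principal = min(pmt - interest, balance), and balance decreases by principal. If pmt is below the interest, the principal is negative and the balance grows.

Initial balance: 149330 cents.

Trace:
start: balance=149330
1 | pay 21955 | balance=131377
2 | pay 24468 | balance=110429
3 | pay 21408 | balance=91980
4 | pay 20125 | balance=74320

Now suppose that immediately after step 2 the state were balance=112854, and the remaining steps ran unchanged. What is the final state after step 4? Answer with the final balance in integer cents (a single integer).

76876

state after step 2 := balance=112854
3 | pay 21408 | balance=94470
4 | pay 20125 | balance=76876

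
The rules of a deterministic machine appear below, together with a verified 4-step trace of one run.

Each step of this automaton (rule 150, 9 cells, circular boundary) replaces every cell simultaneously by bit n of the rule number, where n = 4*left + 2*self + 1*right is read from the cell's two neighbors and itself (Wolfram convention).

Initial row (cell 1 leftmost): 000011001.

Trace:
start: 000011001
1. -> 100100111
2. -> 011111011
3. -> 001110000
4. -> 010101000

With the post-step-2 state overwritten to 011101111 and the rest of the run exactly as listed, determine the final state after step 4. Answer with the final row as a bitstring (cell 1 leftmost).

011101001

state after step 2 := 011101111
3. -> 001000110
4. -> 011101001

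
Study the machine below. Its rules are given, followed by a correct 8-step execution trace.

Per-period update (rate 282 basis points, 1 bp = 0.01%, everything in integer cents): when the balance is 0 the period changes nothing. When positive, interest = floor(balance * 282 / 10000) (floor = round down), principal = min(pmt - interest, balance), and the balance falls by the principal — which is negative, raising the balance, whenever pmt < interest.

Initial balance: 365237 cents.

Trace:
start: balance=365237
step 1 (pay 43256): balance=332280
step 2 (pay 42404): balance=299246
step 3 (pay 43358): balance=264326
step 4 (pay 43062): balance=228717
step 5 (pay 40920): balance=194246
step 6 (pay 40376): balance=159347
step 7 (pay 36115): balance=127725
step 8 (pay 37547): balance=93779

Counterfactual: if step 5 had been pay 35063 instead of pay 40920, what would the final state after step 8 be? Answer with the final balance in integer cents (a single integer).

(re-executing from step 5 with the substitution; state before step 5: balance=228717)
step 5 (pay 35063): balance=200103
step 6 (pay 40376): balance=165369
step 7 (pay 36115): balance=133917
step 8 (pay 37547): balance=100146

100146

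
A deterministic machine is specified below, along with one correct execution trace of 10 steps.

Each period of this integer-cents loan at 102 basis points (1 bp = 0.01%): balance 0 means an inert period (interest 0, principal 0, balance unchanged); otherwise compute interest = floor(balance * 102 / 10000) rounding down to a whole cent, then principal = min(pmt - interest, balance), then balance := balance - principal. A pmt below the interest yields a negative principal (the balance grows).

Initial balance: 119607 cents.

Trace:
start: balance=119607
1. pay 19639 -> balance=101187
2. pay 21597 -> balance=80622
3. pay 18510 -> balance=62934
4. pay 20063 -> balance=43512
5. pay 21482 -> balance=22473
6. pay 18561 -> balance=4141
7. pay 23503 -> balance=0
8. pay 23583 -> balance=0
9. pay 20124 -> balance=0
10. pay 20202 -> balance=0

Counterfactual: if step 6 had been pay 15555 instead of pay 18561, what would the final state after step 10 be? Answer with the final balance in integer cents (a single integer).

0

(re-executing from step 6 with the substitution; state before step 6: balance=22473)
6. pay 15555 -> balance=7147
7. pay 23503 -> balance=0
8. pay 23583 -> balance=0
9. pay 20124 -> balance=0
10. pay 20202 -> balance=0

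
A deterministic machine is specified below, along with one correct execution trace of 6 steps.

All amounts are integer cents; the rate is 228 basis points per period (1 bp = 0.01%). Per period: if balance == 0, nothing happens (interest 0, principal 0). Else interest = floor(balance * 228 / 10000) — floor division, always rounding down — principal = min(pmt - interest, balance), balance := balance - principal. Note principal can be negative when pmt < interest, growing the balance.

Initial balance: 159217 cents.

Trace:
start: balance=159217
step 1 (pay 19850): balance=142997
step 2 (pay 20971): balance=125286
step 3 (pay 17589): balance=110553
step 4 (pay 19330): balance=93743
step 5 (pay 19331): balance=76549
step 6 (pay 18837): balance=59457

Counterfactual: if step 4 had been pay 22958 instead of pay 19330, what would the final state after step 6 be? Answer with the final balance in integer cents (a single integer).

(re-executing from step 4 with the substitution; state before step 4: balance=110553)
step 4 (pay 22958): balance=90115
step 5 (pay 19331): balance=72838
step 6 (pay 18837): balance=55661

55661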